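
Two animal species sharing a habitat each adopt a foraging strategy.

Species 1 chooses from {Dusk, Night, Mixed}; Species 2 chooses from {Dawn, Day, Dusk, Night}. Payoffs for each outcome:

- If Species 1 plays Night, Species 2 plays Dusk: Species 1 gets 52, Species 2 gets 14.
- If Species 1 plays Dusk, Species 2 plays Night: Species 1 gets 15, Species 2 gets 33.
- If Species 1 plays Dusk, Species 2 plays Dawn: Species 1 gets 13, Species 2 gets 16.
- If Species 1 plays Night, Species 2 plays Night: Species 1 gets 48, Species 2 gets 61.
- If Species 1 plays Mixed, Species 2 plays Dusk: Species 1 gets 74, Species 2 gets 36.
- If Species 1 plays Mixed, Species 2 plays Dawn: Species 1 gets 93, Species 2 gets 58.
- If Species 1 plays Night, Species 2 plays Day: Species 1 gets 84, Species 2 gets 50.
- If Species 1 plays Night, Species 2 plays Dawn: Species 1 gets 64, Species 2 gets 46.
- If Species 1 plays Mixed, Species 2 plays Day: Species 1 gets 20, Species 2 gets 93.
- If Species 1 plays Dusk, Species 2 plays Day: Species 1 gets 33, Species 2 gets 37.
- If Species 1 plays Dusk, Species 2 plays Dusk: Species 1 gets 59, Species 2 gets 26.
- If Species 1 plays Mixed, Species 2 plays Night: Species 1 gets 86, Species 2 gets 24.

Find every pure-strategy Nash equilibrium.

Mark each player's best response to every combination of opponents' strategies; a profile where every player is best-responding is a pure Nash equilibrium.
Species 1 against Dawn: payoffs 13, 64, 93 → best response Mixed.
Species 1 against Day: payoffs 33, 84, 20 → best response Night.
Species 1 against Dusk: payoffs 59, 52, 74 → best response Mixed.
Species 1 against Night: payoffs 15, 48, 86 → best response Mixed.
Species 2 against Dusk: payoffs 16, 37, 26, 33 → best response Day.
Species 2 against Night: payoffs 46, 50, 14, 61 → best response Night.
Species 2 against Mixed: payoffs 58, 93, 36, 24 → best response Day.
No profile is a mutual best response for all players.

There is no pure-strategy Nash equilibrium.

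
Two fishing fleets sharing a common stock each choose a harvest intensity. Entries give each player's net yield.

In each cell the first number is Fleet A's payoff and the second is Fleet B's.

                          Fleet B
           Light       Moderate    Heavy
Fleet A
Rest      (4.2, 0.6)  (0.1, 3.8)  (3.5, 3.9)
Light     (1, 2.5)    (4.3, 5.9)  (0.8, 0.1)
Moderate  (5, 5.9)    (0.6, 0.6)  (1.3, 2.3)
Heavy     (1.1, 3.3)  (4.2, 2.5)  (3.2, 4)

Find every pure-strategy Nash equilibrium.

Fleet A against Light: payoffs 4.2, 1, 5, 1.1 → best response Moderate.
Fleet A against Moderate: payoffs 0.1, 4.3, 0.6, 4.2 → best response Light.
Fleet A against Heavy: payoffs 3.5, 0.8, 1.3, 3.2 → best response Rest.
Fleet B against Rest: payoffs 0.6, 3.8, 3.9 → best response Heavy.
Fleet B against Light: payoffs 2.5, 5.9, 0.1 → best response Moderate.
Fleet B against Moderate: payoffs 5.9, 0.6, 2.3 → best response Light.
Fleet B against Heavy: payoffs 3.3, 2.5, 4 → best response Heavy.
Mutual best responses: (Rest, Heavy); (Light, Moderate); (Moderate, Light).

(Rest, Heavy); (Light, Moderate); (Moderate, Light)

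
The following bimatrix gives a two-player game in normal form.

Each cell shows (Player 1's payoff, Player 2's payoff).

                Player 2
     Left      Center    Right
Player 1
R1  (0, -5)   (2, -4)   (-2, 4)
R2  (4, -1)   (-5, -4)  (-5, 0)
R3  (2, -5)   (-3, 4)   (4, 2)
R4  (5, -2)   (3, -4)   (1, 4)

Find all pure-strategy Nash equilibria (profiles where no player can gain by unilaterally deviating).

This game has no pure Nash equilibrium.

For each strategy profile, look for a profitable unilateral deviation.
(R1, Left): Player 1 can switch to R2 (0 → 4). Not NE.
(R1, Center): Player 1 can switch to R4 (2 → 3). Not NE.
(R1, Right): Player 1 can switch to R3 (-2 → 4). Not NE.
(R2, Left): Player 1 can switch to R4 (4 → 5). Not NE.
(R2, Center): Player 1 can switch to R1 (-5 → 2). Not NE.
(R2, Right): Player 1 can switch to R1 (-5 → -2). Not NE.
(R3, Left): Player 1 can switch to R2 (2 → 4). Not NE.
(R3, Center): Player 1 can switch to R1 (-3 → 2). Not NE.
(R3, Right): Player 2 can switch to Center (2 → 4). Not NE.
(R4, Left): Player 2 can switch to Right (-2 → 4). Not NE.
(R4, Center): Player 2 can switch to Left (-4 → -2). Not NE.
(R4, Right): Player 1 can switch to R3 (1 → 4). Not NE.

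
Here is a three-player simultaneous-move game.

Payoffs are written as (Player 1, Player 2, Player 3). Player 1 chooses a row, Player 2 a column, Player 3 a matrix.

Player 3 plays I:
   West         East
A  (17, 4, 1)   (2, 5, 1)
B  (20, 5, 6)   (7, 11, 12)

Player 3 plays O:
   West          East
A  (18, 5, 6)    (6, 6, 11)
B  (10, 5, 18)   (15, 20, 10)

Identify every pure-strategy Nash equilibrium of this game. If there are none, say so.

(A, West, I): Player 1 can switch to B (17 → 20). Not NE.
(A, West, O): Player 2 can switch to East (5 → 6). Not NE.
(A, East, I): Player 1 can switch to B (2 → 7). Not NE.
(A, East, O): Player 1 can switch to B (6 → 15). Not NE.
(B, West, I): Player 2 can switch to East (5 → 11). Not NE.
(B, West, O): Player 1 can switch to A (10 → 18). Not NE.
(B, East, I): Player 1 gets 7, best alternative 2; Player 2 gets 11, best alternative 5; Player 3 gets 12, best alternative 10. No profitable deviation — NE.
(B, East, O): Player 3 can switch to I (10 → 12). Not NE.

(B, East, I)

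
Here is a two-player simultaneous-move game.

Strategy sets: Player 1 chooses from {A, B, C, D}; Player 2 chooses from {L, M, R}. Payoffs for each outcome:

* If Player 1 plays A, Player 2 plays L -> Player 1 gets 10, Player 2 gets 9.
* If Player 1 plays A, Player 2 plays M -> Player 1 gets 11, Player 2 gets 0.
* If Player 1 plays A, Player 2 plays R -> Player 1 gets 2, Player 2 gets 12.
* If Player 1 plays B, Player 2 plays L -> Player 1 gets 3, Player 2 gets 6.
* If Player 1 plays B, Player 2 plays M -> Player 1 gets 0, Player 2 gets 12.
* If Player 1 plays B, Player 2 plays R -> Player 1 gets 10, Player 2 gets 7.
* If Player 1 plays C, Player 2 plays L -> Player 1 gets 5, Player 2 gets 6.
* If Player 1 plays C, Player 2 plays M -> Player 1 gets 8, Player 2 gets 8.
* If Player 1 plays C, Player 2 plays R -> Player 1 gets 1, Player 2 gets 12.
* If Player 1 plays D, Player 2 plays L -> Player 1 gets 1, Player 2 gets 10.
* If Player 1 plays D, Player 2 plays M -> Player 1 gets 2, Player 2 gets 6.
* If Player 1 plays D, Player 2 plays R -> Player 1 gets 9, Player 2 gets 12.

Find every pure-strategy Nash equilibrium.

(A, L): Player 2 can switch to R (9 → 12). Not NE.
(A, M): Player 2 can switch to L (0 → 9). Not NE.
(A, R): Player 1 can switch to B (2 → 10). Not NE.
(B, L): Player 1 can switch to A (3 → 10). Not NE.
(B, M): Player 1 can switch to A (0 → 11). Not NE.
(B, R): Player 2 can switch to M (7 → 12). Not NE.
(C, L): Player 1 can switch to A (5 → 10). Not NE.
(C, M): Player 1 can switch to A (8 → 11). Not NE.
(C, R): Player 1 can switch to A (1 → 2). Not NE.
(D, L): Player 1 can switch to A (1 → 10). Not NE.
(The remaining 2 profiles each have a profitable deviation by the same check.)

There is no pure-strategy Nash equilibrium.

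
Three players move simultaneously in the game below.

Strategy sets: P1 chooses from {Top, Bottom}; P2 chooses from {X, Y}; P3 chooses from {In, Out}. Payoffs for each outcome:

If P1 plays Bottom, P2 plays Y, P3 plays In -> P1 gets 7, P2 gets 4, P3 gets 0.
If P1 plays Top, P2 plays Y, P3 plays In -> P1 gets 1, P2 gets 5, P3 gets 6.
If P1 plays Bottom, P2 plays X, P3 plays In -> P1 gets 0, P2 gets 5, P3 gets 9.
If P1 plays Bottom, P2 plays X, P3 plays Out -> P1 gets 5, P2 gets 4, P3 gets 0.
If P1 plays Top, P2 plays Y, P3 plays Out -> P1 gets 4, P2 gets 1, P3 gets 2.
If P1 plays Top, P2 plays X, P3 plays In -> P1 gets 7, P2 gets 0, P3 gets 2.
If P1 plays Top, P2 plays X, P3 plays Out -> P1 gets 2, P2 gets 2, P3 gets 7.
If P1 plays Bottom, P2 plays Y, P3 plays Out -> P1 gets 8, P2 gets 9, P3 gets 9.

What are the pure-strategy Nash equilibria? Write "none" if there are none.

Pure NE: (Bottom, Y, Out)

(Top, X, In): P2 can switch to Y (0 → 5). Not NE.
(Top, X, Out): P1 can switch to Bottom (2 → 5). Not NE.
(Top, Y, In): P1 can switch to Bottom (1 → 7). Not NE.
(Top, Y, Out): P1 can switch to Bottom (4 → 8). Not NE.
(Bottom, X, In): P1 can switch to Top (0 → 7). Not NE.
(Bottom, X, Out): P2 can switch to Y (4 → 9). Not NE.
(Bottom, Y, In): P2 can switch to X (4 → 5). Not NE.
(Bottom, Y, Out): P1 gets 8, best alternative 4; P2 gets 9, best alternative 4; P3 gets 9, best alternative 0. No profitable deviation — NE.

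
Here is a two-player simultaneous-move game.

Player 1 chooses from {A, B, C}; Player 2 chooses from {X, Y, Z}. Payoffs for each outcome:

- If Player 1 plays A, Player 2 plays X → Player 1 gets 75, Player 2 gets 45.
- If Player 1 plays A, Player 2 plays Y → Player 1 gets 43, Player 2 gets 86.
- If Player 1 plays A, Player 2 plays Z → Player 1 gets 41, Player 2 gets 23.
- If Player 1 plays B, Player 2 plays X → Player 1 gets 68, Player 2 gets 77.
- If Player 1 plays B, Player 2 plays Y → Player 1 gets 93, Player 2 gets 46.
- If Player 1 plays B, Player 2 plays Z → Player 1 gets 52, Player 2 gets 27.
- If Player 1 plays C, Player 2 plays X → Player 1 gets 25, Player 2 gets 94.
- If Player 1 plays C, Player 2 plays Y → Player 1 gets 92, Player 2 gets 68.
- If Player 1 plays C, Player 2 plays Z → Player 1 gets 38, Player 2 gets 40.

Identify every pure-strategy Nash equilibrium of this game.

Mark each player's best response to every combination of opponents' strategies; a profile where every player is best-responding is a pure Nash equilibrium.
Player 1 against X: payoffs 75, 68, 25 → best response A.
Player 1 against Y: payoffs 43, 93, 92 → best response B.
Player 1 against Z: payoffs 41, 52, 38 → best response B.
Player 2 against A: payoffs 45, 86, 23 → best response Y.
Player 2 against B: payoffs 77, 46, 27 → best response X.
Player 2 against C: payoffs 94, 68, 40 → best response X.
No profile is a mutual best response for all players.

none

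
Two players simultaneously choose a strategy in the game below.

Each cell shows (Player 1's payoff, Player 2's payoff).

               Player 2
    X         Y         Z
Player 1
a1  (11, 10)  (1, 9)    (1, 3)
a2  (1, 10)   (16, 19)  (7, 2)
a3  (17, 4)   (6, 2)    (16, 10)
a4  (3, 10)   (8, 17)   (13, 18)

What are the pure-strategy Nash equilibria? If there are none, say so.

Pure-strategy Nash equilibria: (a2, Y); (a3, Z)

(a1, X): Player 1 can switch to a3 (11 → 17). Not NE.
(a1, Y): Player 1 can switch to a2 (1 → 16). Not NE.
(a1, Z): Player 1 can switch to a2 (1 → 7). Not NE.
(a2, X): Player 1 can switch to a1 (1 → 11). Not NE.
(a2, Y): Player 1 gets 16, best alternative 8; Player 2 gets 19, best alternative 10. No profitable deviation — NE.
(a2, Z): Player 1 can switch to a3 (7 → 16). Not NE.
(a3, X): Player 2 can switch to Z (4 → 10). Not NE.
(a3, Y): Player 1 can switch to a2 (6 → 16). Not NE.
(a3, Z): Player 1 gets 16, best alternative 13; Player 2 gets 10, best alternative 4. No profitable deviation — NE.
(a4, X): Player 1 can switch to a1 (3 → 11). Not NE.
(The remaining 2 profiles each have a profitable deviation by the same check.)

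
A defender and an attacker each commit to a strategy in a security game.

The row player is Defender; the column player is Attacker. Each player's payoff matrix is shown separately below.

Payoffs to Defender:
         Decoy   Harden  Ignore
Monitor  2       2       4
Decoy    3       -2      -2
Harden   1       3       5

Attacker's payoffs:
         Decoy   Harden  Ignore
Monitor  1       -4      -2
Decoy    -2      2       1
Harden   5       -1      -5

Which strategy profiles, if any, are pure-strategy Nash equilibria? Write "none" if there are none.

(Monitor, Decoy): Defender can switch to Decoy (2 → 3). Not NE.
(Monitor, Harden): Defender can switch to Harden (2 → 3). Not NE.
(Monitor, Ignore): Defender can switch to Harden (4 → 5). Not NE.
(Decoy, Decoy): Attacker can switch to Harden (-2 → 2). Not NE.
(Decoy, Harden): Defender can switch to Monitor (-2 → 2). Not NE.
(Decoy, Ignore): Defender can switch to Monitor (-2 → 4). Not NE.
(Harden, Decoy): Defender can switch to Monitor (1 → 2). Not NE.
(Harden, Harden): Attacker can switch to Decoy (-1 → 5). Not NE.
(Harden, Ignore): Attacker can switch to Decoy (-5 → 5). Not NE.

There is no pure-strategy Nash equilibrium.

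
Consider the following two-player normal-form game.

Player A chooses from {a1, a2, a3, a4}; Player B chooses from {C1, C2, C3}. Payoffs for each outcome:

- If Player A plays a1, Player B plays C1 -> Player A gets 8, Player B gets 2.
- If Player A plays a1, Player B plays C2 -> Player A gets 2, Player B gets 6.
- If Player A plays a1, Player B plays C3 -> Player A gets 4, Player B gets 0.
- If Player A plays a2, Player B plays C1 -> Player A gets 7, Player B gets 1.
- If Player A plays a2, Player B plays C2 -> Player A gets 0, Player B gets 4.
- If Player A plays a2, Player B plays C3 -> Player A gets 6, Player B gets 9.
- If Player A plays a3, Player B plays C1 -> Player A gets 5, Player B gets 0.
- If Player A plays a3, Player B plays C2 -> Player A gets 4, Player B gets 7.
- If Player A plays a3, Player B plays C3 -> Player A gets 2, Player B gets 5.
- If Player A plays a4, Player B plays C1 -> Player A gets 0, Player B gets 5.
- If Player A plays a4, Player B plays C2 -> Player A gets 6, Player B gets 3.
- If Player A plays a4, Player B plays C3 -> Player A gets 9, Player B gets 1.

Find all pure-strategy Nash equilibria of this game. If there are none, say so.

Mark each player's best response to every combination of opponents' strategies; a profile where every player is best-responding is a pure Nash equilibrium.
Player A against C1: payoffs 8, 7, 5, 0 → best response a1.
Player A against C2: payoffs 2, 0, 4, 6 → best response a4.
Player A against C3: payoffs 4, 6, 2, 9 → best response a4.
Player B against a1: payoffs 2, 6, 0 → best response C2.
Player B against a2: payoffs 1, 4, 9 → best response C3.
Player B against a3: payoffs 0, 7, 5 → best response C2.
Player B against a4: payoffs 5, 3, 1 → best response C1.
No profile is a mutual best response for all players.

No pure-strategy Nash equilibrium.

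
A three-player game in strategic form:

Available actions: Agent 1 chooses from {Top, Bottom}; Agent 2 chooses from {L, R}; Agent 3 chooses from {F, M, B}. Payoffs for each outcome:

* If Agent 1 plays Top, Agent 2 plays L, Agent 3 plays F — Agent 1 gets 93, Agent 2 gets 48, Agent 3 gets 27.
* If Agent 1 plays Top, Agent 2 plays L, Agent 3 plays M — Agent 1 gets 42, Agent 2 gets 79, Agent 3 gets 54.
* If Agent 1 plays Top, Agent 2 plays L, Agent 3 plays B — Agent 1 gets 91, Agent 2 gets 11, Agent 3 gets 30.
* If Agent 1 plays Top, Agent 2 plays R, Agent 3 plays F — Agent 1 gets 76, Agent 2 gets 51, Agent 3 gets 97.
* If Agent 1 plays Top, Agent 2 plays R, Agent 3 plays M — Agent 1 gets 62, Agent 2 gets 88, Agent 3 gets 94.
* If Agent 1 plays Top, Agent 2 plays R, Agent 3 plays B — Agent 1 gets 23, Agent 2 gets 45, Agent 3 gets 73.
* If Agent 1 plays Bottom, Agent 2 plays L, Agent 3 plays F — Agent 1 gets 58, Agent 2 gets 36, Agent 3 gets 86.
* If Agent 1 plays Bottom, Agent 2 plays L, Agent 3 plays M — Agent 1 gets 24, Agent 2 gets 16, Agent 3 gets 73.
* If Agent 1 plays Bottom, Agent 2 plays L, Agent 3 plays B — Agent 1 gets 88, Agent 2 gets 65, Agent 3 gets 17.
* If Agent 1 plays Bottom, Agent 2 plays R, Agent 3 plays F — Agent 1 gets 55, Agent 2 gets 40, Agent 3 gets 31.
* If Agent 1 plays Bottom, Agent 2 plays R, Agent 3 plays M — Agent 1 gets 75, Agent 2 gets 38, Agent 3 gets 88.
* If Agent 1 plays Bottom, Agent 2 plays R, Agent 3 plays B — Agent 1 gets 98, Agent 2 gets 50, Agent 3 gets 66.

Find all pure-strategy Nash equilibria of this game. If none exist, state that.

Agent 1 against (L, F): payoffs 93, 58 → best response Top.
Agent 1 against (L, M): payoffs 42, 24 → best response Top.
Agent 1 against (L, B): payoffs 91, 88 → best response Top.
Agent 1 against (R, F): payoffs 76, 55 → best response Top.
Agent 1 against (R, M): payoffs 62, 75 → best response Bottom.
Agent 1 against (R, B): payoffs 23, 98 → best response Bottom.
Agent 2 against (Top, F): payoffs 48, 51 → best response R.
Agent 2 against (Top, M): payoffs 79, 88 → best response R.
Agent 2 against (Top, B): payoffs 11, 45 → best response R.
Agent 2 against (Bottom, F): payoffs 36, 40 → best response R.
Agent 2 against (Bottom, M): payoffs 16, 38 → best response R.
Agent 2 against (Bottom, B): payoffs 65, 50 → best response L.
Agent 3 against (Top, L): payoffs 27, 54, 30 → best response M.
Agent 3 against (Top, R): payoffs 97, 94, 73 → best response F.
Agent 3 against (Bottom, L): payoffs 86, 73, 17 → best response F.
Agent 3 against (Bottom, R): payoffs 31, 88, 66 → best response M.
Mutual best responses: (Top, R, F); (Bottom, R, M).

(Top, R, F) and (Bottom, R, M)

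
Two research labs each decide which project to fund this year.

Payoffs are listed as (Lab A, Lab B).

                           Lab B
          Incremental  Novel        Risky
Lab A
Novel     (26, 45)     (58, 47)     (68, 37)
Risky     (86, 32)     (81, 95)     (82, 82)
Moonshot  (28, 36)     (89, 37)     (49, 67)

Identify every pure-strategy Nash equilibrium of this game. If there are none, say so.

This game has no pure Nash equilibrium.

Lab A against Incremental: payoffs 26, 86, 28 → best response Risky.
Lab A against Novel: payoffs 58, 81, 89 → best response Moonshot.
Lab A against Risky: payoffs 68, 82, 49 → best response Risky.
Lab B against Novel: payoffs 45, 47, 37 → best response Novel.
Lab B against Risky: payoffs 32, 95, 82 → best response Novel.
Lab B against Moonshot: payoffs 36, 37, 67 → best response Risky.
No profile is a mutual best response for all players.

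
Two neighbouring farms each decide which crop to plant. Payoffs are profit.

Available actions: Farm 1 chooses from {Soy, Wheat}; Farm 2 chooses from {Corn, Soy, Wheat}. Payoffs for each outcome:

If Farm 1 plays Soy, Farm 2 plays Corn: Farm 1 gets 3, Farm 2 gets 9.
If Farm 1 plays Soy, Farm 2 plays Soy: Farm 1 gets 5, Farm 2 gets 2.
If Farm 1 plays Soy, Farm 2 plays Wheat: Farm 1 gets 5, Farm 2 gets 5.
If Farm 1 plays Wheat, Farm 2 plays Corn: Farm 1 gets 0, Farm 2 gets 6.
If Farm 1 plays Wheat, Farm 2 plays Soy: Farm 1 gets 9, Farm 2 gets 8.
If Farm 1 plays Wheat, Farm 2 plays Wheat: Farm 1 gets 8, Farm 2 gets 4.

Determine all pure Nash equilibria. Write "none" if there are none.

Pure-strategy Nash equilibria: (Soy, Corn); (Wheat, Soy)

Check each profile: it is a Nash equilibrium iff no player can strictly gain by switching unilaterally.
(Soy, Corn): Farm 1 gets 3, best alternative 0; Farm 2 gets 9, best alternative 5. No profitable deviation — NE.
(Soy, Soy): Farm 1 can switch to Wheat (5 → 9). Not NE.
(Soy, Wheat): Farm 1 can switch to Wheat (5 → 8). Not NE.
(Wheat, Corn): Farm 1 can switch to Soy (0 → 3). Not NE.
(Wheat, Soy): Farm 1 gets 9, best alternative 5; Farm 2 gets 8, best alternative 6. No profitable deviation — NE.
(Wheat, Wheat): Farm 2 can switch to Corn (4 → 6). Not NE.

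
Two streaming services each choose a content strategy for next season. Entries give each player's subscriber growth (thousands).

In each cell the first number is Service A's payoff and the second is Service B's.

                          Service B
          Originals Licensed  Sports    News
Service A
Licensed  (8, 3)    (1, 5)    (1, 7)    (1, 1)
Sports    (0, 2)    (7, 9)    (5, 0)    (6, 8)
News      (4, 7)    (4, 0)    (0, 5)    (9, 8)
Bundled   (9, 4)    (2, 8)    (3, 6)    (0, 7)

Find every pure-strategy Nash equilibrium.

(Licensed, Originals): Service A can switch to Bundled (8 → 9). Not NE.
(Licensed, Licensed): Service A can switch to Sports (1 → 7). Not NE.
(Licensed, Sports): Service A can switch to Sports (1 → 5). Not NE.
(Licensed, News): Service A can switch to Sports (1 → 6). Not NE.
(Sports, Originals): Service A can switch to Licensed (0 → 8). Not NE.
(Sports, Licensed): Service A gets 7, best alternative 4; Service B gets 9, best alternative 8. No profitable deviation — NE.
(Sports, Sports): Service B can switch to Originals (0 → 2). Not NE.
(News, News): Service A gets 9, best alternative 6; Service B gets 8, best alternative 7. No profitable deviation — NE.
(The remaining 8 profiles each have a profitable deviation by the same check.)

Pure-strategy Nash equilibria: (Sports, Licensed) and (News, News)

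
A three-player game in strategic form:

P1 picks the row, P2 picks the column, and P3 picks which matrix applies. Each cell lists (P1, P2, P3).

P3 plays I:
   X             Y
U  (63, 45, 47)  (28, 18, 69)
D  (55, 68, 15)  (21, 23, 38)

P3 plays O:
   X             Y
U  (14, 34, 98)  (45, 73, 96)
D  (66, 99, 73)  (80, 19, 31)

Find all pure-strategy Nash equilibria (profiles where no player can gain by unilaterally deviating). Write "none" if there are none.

Mark each player's best response to every combination of opponents' strategies; a profile where every player is best-responding is a pure Nash equilibrium.
P1 against (X, I): payoffs 63, 55 → best response U.
P1 against (X, O): payoffs 14, 66 → best response D.
P1 against (Y, I): payoffs 28, 21 → best response U.
P1 against (Y, O): payoffs 45, 80 → best response D.
P2 against (U, I): payoffs 45, 18 → best response X.
P2 against (U, O): payoffs 34, 73 → best response Y.
P2 against (D, I): payoffs 68, 23 → best response X.
P2 against (D, O): payoffs 99, 19 → best response X.
P3 against (U, X): payoffs 47, 98 → best response O.
P3 against (U, Y): payoffs 69, 96 → best response O.
P3 against (D, X): payoffs 15, 73 → best response O.
P3 against (D, Y): payoffs 38, 31 → best response I.
Mutual best responses: (D, X, O).

(D, X, O)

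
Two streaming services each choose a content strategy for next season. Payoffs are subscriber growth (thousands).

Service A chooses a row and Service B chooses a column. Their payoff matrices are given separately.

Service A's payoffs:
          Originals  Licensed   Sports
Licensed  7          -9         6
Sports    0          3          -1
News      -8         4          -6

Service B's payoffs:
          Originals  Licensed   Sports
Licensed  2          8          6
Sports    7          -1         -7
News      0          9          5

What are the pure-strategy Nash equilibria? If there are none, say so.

Pure NE: (News, Licensed)

Service A against Originals: payoffs 7, 0, -8 → best response Licensed.
Service A against Licensed: payoffs -9, 3, 4 → best response News.
Service A against Sports: payoffs 6, -1, -6 → best response Licensed.
Service B against Licensed: payoffs 2, 8, 6 → best response Licensed.
Service B against Sports: payoffs 7, -1, -7 → best response Originals.
Service B against News: payoffs 0, 9, 5 → best response Licensed.
Mutual best responses: (News, Licensed).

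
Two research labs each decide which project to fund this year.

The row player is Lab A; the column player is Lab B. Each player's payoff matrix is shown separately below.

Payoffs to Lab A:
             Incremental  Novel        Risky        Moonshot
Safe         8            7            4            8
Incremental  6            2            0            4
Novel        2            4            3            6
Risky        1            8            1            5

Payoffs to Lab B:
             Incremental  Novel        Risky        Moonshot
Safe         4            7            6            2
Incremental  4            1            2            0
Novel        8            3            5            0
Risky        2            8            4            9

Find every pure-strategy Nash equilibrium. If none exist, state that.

There is no pure-strategy Nash equilibrium.

For each strategy profile, look for a profitable unilateral deviation.
(Safe, Incremental): Lab B can switch to Novel (4 → 7). Not NE.
(Safe, Novel): Lab A can switch to Risky (7 → 8). Not NE.
(Safe, Risky): Lab B can switch to Novel (6 → 7). Not NE.
(Safe, Moonshot): Lab B can switch to Incremental (2 → 4). Not NE.
(Incremental, Incremental): Lab A can switch to Safe (6 → 8). Not NE.
(Incremental, Novel): Lab A can switch to Safe (2 → 7). Not NE.
(The remaining 10 profiles each have a profitable deviation by the same check.)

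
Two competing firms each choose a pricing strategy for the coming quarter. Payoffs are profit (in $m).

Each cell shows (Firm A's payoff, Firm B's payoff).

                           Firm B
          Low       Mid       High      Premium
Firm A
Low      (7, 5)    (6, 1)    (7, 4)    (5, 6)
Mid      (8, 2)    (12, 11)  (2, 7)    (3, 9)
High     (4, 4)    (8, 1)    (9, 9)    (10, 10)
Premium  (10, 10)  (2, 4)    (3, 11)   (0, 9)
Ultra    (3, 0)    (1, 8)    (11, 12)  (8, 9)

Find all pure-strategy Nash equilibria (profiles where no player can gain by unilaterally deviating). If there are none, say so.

Pure-strategy Nash equilibria: (Mid, Mid); (High, Premium); (Ultra, High)

Firm A against Low: payoffs 7, 8, 4, 10, 3 → best response Premium.
Firm A against Mid: payoffs 6, 12, 8, 2, 1 → best response Mid.
Firm A against High: payoffs 7, 2, 9, 3, 11 → best response Ultra.
Firm A against Premium: payoffs 5, 3, 10, 0, 8 → best response High.
Firm B against Low: payoffs 5, 1, 4, 6 → best response Premium.
Firm B against Mid: payoffs 2, 11, 7, 9 → best response Mid.
Firm B against High: payoffs 4, 1, 9, 10 → best response Premium.
Firm B against Premium: payoffs 10, 4, 11, 9 → best response High.
Firm B against Ultra: payoffs 0, 8, 12, 9 → best response High.
Mutual best responses: (Mid, Mid); (High, Premium); (Ultra, High).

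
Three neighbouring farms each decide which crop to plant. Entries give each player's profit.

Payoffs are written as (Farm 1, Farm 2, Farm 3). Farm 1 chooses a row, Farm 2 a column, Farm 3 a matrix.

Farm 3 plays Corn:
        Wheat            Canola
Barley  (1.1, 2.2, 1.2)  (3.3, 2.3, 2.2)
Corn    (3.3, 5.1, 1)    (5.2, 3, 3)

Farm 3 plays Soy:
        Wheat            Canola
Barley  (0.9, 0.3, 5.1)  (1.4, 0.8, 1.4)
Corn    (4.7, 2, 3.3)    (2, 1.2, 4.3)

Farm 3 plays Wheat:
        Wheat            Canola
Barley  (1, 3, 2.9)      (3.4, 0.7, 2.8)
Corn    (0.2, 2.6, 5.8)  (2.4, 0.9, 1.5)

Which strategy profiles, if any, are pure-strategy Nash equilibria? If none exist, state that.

There is no pure-strategy Nash equilibrium.

For each player, find the best response to each opponent profile; mutual best responses are the pure NE.
Farm 1 against (Wheat, Corn): payoffs 1.1, 3.3 → best response Corn.
Farm 1 against (Wheat, Soy): payoffs 0.9, 4.7 → best response Corn.
Farm 1 against (Wheat, Wheat): payoffs 1, 0.2 → best response Barley.
Farm 1 against (Canola, Corn): payoffs 3.3, 5.2 → best response Corn.
Farm 1 against (Canola, Soy): payoffs 1.4, 2 → best response Corn.
Farm 1 against (Canola, Wheat): payoffs 3.4, 2.4 → best response Barley.
Farm 2 against (Barley, Corn): payoffs 2.2, 2.3 → best response Canola.
Farm 2 against (Barley, Soy): payoffs 0.3, 0.8 → best response Canola.
Farm 2 against (Barley, Wheat): payoffs 3, 0.7 → best response Wheat.
Farm 2 against (Corn, Corn): payoffs 5.1, 3 → best response Wheat.
Farm 2 against (Corn, Soy): payoffs 2, 1.2 → best response Wheat.
Farm 2 against (Corn, Wheat): payoffs 2.6, 0.9 → best response Wheat.
Farm 3 against (Barley, Wheat): payoffs 1.2, 5.1, 2.9 → best response Soy.
Farm 3 against (Barley, Canola): payoffs 2.2, 1.4, 2.8 → best response Wheat.
Farm 3 against (Corn, Wheat): payoffs 1, 3.3, 5.8 → best response Wheat.
Farm 3 against (Corn, Canola): payoffs 3, 4.3, 1.5 → best response Soy.
No profile is a mutual best response for all players.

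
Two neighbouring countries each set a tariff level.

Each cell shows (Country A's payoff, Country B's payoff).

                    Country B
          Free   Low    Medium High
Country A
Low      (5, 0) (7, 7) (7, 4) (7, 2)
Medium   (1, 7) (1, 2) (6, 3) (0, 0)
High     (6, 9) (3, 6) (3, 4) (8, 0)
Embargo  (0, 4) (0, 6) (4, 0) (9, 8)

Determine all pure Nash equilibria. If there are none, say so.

Mark each player's best response to every combination of opponents' strategies; a profile where every player is best-responding is a pure Nash equilibrium.
Country A against Free: payoffs 5, 1, 6, 0 → best response High.
Country A against Low: payoffs 7, 1, 3, 0 → best response Low.
Country A against Medium: payoffs 7, 6, 3, 4 → best response Low.
Country A against High: payoffs 7, 0, 8, 9 → best response Embargo.
Country B against Low: payoffs 0, 7, 4, 2 → best response Low.
Country B against Medium: payoffs 7, 2, 3, 0 → best response Free.
Country B against High: payoffs 9, 6, 4, 0 → best response Free.
Country B against Embargo: payoffs 4, 6, 0, 8 → best response High.
Mutual best responses: (Low, Low); (High, Free); (Embargo, High).

The pure Nash equilibria are (Low, Low), (High, Free), (Embargo, High).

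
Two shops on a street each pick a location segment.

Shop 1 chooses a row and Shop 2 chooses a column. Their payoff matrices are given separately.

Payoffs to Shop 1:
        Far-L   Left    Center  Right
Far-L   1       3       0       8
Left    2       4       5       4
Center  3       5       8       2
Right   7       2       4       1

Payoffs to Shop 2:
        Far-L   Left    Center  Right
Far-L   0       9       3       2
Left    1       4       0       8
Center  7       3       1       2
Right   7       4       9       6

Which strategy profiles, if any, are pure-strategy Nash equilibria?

(Far-L, Far-L): Shop 1 can switch to Left (1 → 2). Not NE.
(Far-L, Left): Shop 1 can switch to Left (3 → 4). Not NE.
(Far-L, Center): Shop 1 can switch to Left (0 → 5). Not NE.
(Far-L, Right): Shop 2 can switch to Left (2 → 9). Not NE.
(Left, Far-L): Shop 1 can switch to Center (2 → 3). Not NE.
(Left, Left): Shop 1 can switch to Center (4 → 5). Not NE.
(Left, Center): Shop 1 can switch to Center (5 → 8). Not NE.
(Left, Right): Shop 1 can switch to Far-L (4 → 8). Not NE.
(Center, Far-L): Shop 1 can switch to Right (3 → 7). Not NE.
(Center, Left): Shop 2 can switch to Far-L (3 → 7). Not NE.
(Center, Center): Shop 2 can switch to Far-L (1 → 7). Not NE.
(Center, Right): Shop 1 can switch to Far-L (2 → 8). Not NE.
(The remaining 4 profiles each have a profitable deviation by the same check.)

This game has no pure Nash equilibrium.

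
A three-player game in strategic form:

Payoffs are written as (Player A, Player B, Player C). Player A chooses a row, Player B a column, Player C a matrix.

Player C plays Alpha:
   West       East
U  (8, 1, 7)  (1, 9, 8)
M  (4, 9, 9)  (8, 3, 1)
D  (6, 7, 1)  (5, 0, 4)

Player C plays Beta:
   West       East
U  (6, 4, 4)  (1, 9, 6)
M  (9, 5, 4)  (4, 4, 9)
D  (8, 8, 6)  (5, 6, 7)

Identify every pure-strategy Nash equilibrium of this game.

none

Player A against (West, Alpha): payoffs 8, 4, 6 → best response U.
Player A against (West, Beta): payoffs 6, 9, 8 → best response M.
Player A against (East, Alpha): payoffs 1, 8, 5 → best response M.
Player A against (East, Beta): payoffs 1, 4, 5 → best response D.
Player B against (U, Alpha): payoffs 1, 9 → best response East.
Player B against (U, Beta): payoffs 4, 9 → best response East.
Player B against (M, Alpha): payoffs 9, 3 → best response West.
Player B against (M, Beta): payoffs 5, 4 → best response West.
Player B against (D, Alpha): payoffs 7, 0 → best response West.
Player B against (D, Beta): payoffs 8, 6 → best response West.
Player C against (U, West): payoffs 7, 4 → best response Alpha.
Player C against (U, East): payoffs 8, 6 → best response Alpha.
Player C against (M, West): payoffs 9, 4 → best response Alpha.
Player C against (M, East): payoffs 1, 9 → best response Beta.
Player C against (D, West): payoffs 1, 6 → best response Beta.
Player C against (D, East): payoffs 4, 7 → best response Beta.
No profile is a mutual best response for all players.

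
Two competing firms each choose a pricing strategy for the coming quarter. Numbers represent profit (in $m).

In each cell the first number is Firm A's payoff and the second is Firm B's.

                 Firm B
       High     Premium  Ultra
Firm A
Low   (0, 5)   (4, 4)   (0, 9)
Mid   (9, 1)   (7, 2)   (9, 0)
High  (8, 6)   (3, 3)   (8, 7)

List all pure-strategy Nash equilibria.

The unique pure-strategy Nash equilibrium is (Mid, Premium).

Firm A against High: payoffs 0, 9, 8 → best response Mid.
Firm A against Premium: payoffs 4, 7, 3 → best response Mid.
Firm A against Ultra: payoffs 0, 9, 8 → best response Mid.
Firm B against Low: payoffs 5, 4, 9 → best response Ultra.
Firm B against Mid: payoffs 1, 2, 0 → best response Premium.
Firm B against High: payoffs 6, 3, 7 → best response Ultra.
Mutual best responses: (Mid, Premium).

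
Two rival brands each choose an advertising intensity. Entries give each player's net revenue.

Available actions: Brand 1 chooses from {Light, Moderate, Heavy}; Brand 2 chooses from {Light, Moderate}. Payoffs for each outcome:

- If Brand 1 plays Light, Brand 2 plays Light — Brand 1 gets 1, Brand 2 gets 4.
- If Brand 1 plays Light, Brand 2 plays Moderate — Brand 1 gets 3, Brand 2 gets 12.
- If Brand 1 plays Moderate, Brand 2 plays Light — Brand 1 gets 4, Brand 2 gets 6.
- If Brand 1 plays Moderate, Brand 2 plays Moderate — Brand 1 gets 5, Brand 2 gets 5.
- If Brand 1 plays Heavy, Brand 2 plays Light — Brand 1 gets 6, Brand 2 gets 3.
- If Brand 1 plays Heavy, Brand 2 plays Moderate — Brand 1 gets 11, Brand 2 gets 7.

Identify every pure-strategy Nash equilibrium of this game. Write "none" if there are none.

The unique pure-strategy Nash equilibrium is (Heavy, Moderate).

Brand 1 against Light: payoffs 1, 4, 6 → best response Heavy.
Brand 1 against Moderate: payoffs 3, 5, 11 → best response Heavy.
Brand 2 against Light: payoffs 4, 12 → best response Moderate.
Brand 2 against Moderate: payoffs 6, 5 → best response Light.
Brand 2 against Heavy: payoffs 3, 7 → best response Moderate.
Mutual best responses: (Heavy, Moderate).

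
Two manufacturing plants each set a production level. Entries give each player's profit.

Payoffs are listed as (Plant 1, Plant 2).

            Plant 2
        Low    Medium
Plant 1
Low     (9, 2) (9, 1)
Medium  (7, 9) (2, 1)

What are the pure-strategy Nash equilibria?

Plant 1 against Low: payoffs 9, 7 → best response Low.
Plant 1 against Medium: payoffs 9, 2 → best response Low.
Plant 2 against Low: payoffs 2, 1 → best response Low.
Plant 2 against Medium: payoffs 9, 1 → best response Low.
Mutual best responses: (Low, Low).

The unique pure-strategy Nash equilibrium is (Low, Low).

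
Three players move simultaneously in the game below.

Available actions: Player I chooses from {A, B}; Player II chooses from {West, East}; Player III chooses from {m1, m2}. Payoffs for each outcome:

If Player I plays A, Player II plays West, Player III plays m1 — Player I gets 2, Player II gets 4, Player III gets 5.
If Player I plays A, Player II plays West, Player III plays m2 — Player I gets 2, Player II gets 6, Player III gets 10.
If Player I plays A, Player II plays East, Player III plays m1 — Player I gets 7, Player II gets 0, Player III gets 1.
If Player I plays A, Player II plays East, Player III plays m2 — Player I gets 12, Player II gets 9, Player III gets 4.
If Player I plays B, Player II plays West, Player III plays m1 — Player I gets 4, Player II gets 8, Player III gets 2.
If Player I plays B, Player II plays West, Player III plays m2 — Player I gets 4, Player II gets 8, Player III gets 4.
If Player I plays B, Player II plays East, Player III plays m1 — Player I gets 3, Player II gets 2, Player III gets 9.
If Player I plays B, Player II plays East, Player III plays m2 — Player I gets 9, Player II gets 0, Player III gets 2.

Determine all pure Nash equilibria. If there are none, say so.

Player I against (West, m1): payoffs 2, 4 → best response B.
Player I against (West, m2): payoffs 2, 4 → best response B.
Player I against (East, m1): payoffs 7, 3 → best response A.
Player I against (East, m2): payoffs 12, 9 → best response A.
Player II against (A, m1): payoffs 4, 0 → best response West.
Player II against (A, m2): payoffs 6, 9 → best response East.
Player II against (B, m1): payoffs 8, 2 → best response West.
Player II against (B, m2): payoffs 8, 0 → best response West.
Player III against (A, West): payoffs 5, 10 → best response m2.
Player III against (A, East): payoffs 1, 4 → best response m2.
Player III against (B, West): payoffs 2, 4 → best response m2.
Player III against (B, East): payoffs 9, 2 → best response m1.
Mutual best responses: (A, East, m2); (B, West, m2).

The pure Nash equilibria are (A, East, m2) and (B, West, m2).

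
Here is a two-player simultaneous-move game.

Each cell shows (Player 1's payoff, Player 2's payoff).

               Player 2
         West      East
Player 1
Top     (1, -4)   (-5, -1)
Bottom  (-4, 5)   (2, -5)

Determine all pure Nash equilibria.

Player 1 against West: payoffs 1, -4 → best response Top.
Player 1 against East: payoffs -5, 2 → best response Bottom.
Player 2 against Top: payoffs -4, -1 → best response East.
Player 2 against Bottom: payoffs 5, -5 → best response West.
No profile is a mutual best response for all players.

No pure-strategy Nash equilibrium.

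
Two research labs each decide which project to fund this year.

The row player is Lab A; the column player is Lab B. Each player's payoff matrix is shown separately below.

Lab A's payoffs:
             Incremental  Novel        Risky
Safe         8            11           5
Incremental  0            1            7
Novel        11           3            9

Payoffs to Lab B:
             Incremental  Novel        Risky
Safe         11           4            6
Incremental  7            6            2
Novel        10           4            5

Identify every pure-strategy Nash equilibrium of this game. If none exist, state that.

(Safe, Incremental): Lab A can switch to Novel (8 → 11). Not NE.
(Safe, Novel): Lab B can switch to Incremental (4 → 11). Not NE.
(Safe, Risky): Lab A can switch to Incremental (5 → 7). Not NE.
(Incremental, Incremental): Lab A can switch to Safe (0 → 8). Not NE.
(Incremental, Novel): Lab A can switch to Safe (1 → 11). Not NE.
(Incremental, Risky): Lab A can switch to Novel (7 → 9). Not NE.
(Novel, Incremental): Lab A gets 11, best alternative 8; Lab B gets 10, best alternative 5. No profitable deviation — NE.
(The remaining 2 profiles each have a profitable deviation by the same check.)

(Novel, Incremental)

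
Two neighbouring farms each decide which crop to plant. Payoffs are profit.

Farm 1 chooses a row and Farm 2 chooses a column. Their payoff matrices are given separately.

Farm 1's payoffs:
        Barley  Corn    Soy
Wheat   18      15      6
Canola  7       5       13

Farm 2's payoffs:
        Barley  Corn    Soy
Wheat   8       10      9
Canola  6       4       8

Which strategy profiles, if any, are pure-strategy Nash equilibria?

The pure Nash equilibria are (Wheat, Corn) and (Canola, Soy).

(Wheat, Barley): Farm 2 can switch to Corn (8 → 10). Not NE.
(Wheat, Corn): Farm 1 gets 15, best alternative 5; Farm 2 gets 10, best alternative 9. No profitable deviation — NE.
(Wheat, Soy): Farm 1 can switch to Canola (6 → 13). Not NE.
(Canola, Barley): Farm 1 can switch to Wheat (7 → 18). Not NE.
(Canola, Corn): Farm 1 can switch to Wheat (5 → 15). Not NE.
(Canola, Soy): Farm 1 gets 13, best alternative 6; Farm 2 gets 8, best alternative 6. No profitable deviation — NE.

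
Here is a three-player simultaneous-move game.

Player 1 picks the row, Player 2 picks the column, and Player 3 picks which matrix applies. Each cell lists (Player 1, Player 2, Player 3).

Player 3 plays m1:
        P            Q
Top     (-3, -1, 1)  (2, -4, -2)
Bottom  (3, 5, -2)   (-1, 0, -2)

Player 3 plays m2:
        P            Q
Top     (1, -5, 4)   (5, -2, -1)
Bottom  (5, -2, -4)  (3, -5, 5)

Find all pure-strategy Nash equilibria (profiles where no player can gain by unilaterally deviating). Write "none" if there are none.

(Top, Q, m2), (Bottom, P, m1)

Player 1 against (P, m1): payoffs -3, 3 → best response Bottom.
Player 1 against (P, m2): payoffs 1, 5 → best response Bottom.
Player 1 against (Q, m1): payoffs 2, -1 → best response Top.
Player 1 against (Q, m2): payoffs 5, 3 → best response Top.
Player 2 against (Top, m1): payoffs -1, -4 → best response P.
Player 2 against (Top, m2): payoffs -5, -2 → best response Q.
Player 2 against (Bottom, m1): payoffs 5, 0 → best response P.
Player 2 against (Bottom, m2): payoffs -2, -5 → best response P.
Player 3 against (Top, P): payoffs 1, 4 → best response m2.
Player 3 against (Top, Q): payoffs -2, -1 → best response m2.
Player 3 against (Bottom, P): payoffs -2, -4 → best response m1.
Player 3 against (Bottom, Q): payoffs -2, 5 → best response m2.
Mutual best responses: (Top, Q, m2); (Bottom, P, m1).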